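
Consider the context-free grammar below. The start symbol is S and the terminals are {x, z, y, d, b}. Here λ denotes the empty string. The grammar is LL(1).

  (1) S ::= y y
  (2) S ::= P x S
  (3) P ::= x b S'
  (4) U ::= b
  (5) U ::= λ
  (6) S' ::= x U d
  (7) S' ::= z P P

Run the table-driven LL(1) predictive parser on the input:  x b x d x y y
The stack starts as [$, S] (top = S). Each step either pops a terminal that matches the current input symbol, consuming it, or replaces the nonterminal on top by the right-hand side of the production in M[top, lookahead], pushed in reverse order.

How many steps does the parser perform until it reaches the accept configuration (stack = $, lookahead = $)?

12

step 1: stack=$ S  input=x b x d x y y $  — expand S ::= P x S
step 2: stack=$ S x P  input=x b x d x y y $  — expand P ::= x b S'
step 3: stack=$ S x S' b x  input=x b x d x y y $  — match x
step 4: stack=$ S x S' b  input=b x d x y y $  — match b
step 5: stack=$ S x S'  input=x d x y y $  — expand S' ::= x U d
step 6: stack=$ S x d U x  input=x d x y y $  — match x
step 7: stack=$ S x d U  input=d x y y $  — expand U ::= λ
step 8: stack=$ S x d  input=d x y y $  — match d
step 9: stack=$ S x  input=x y y $  — match x
step 10: stack=$ S  input=y y $  — expand S ::= y y
step 11: stack=$ y y  input=y y $  — match y
step 12: stack=$ y  input=y $  — match y
Accept reached after 12 steps.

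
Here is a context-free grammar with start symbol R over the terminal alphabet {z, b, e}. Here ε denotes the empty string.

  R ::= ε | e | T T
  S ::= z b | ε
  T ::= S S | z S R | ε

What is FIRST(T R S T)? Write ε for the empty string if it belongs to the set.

{ε, e, z}

FIRST(S): from S::=z b we get {z}; from S::=ε we get {ε}. So FIRST(S) = {ε, z}.
FIRST(T): from T::=S S we get {ε, z}; from T::=z S R we get {z}; from T::=ε we get {ε}. So FIRST(T) = {ε, z}.
FIRST(R): from R::=ε we get {ε}; from R::=e we get {e}; from R::=T T we get {ε, z}. So FIRST(R) = {ε, e, z}.
FIRST(T R S T): take FIRST of each symbol in turn, carrying on past any symbol whose FIRST contains ε; result {ε, e, z}.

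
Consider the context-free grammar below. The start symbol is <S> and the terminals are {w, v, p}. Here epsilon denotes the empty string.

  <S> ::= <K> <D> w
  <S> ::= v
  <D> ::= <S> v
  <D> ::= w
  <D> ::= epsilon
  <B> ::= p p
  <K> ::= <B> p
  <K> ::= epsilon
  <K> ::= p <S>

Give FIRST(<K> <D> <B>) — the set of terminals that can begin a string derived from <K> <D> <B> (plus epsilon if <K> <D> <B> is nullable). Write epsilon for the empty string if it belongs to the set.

{p, v, w}

FIRST(<B>) = {p}
FIRST(<K>) = {epsilon, p}  (via <B> p)
FIRST(<S>) = {p, v, w}  (via <K> <D> w)
FIRST(<D>) = {epsilon, p, v, w}  (via <S> v)
FIRST(<K> <D> <B>): take FIRST of each symbol in turn, carrying on past any symbol whose FIRST contains epsilon; result {p, v, w}.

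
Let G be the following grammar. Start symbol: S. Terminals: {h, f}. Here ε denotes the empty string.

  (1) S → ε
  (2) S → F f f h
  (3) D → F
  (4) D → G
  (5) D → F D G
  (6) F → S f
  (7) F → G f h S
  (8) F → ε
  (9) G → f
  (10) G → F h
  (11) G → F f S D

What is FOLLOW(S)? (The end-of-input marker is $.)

{$, f, h}

FIRST(S): from S→ε we get {ε}; from S→F f f h we get {f, h}. So FIRST(S) = {ε, f, h}.
FIRST(D): from D→F we get {ε, f, h}; from D→G we get {f, h}; from D→F D G we get {f, h}. So FIRST(D) = {ε, f, h}.
FIRST(F): from F→S f we get {f, h}; from F→G f h S we get {f, h}; from F→ε we get {ε}. So FIRST(F) = {ε, f, h}.
FIRST(G): from G→f we get {f}; from G→F h we get {f, h}; from G→F f S D we get {f, h}. So FIRST(G) = {f, h}.
FOLLOW(S) includes $ since S is the start symbol.
FOLLOW(S): in F→S f, S is followed by f with FIRST {f}; in F→G f h S, the suffix after S is empty, so FOLLOW(S) ⊇ FOLLOW(F) = {f, h}; in G→F f S D, S is followed by D with FIRST {ε, f, h}; in G→F f S D, the suffix after S is nullable, so FOLLOW(S) ⊇ FOLLOW(G) = {f, h}. Thus FOLLOW(S) = {$, f, h}.
FOLLOW(D): in D→F D G, D is followed by G with FIRST {f, h}; in G→F f S D, the suffix after D is empty, so FOLLOW(D) ⊇ FOLLOW(G) = {f, h}. Thus FOLLOW(D) = {f, h}.
FOLLOW(F): in S→F f f h, F is followed by f f h with FIRST {f}; in D→F, the suffix after F is empty, so FOLLOW(F) ⊇ FOLLOW(D) = {f, h}; in D→F D G, F is followed by D G with FIRST {f, h}; in G→F h, F is followed by h with FIRST {h}; in G→F f S D, F is followed by f S D with FIRST {f}. Thus FOLLOW(F) = {f, h}.
FOLLOW(G): in D→G, the suffix after G is empty, so FOLLOW(G) ⊇ FOLLOW(D) = {f, h}; in D→F D G, the suffix after G is empty, so FOLLOW(G) ⊇ FOLLOW(D) = {f, h}; in F→G f h S, G is followed by f h S with FIRST {f}. Thus FOLLOW(G) = {f, h}.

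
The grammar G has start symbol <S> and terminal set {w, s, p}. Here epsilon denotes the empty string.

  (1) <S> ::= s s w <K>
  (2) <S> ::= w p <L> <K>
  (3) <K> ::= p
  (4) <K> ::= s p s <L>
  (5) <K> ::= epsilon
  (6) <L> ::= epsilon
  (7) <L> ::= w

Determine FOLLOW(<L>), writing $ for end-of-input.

{$, p, s}

FIRST(<S>): from <S>::=s s w <K> we get {s}; from <S>::=w p <L> <K> we get {w}. So FIRST(<S>) = {s, w}.
FIRST(<K>): from <K>::=p we get {p}; from <K>::=s p s <L> we get {s}; from <K>::=epsilon we get {epsilon}. So FIRST(<K>) = {epsilon, p, s}.
FIRST(<L>): from <L>::=epsilon we get {epsilon}; from <L>::=w we get {w}. So FIRST(<L>) = {epsilon, w}.
FOLLOW(<S>) includes $ since <S> is the start symbol.
FOLLOW(<S>): <S> appears on no right-hand side. Thus FOLLOW(<S>) = {$}.
FOLLOW(<K>): in <S>::=s s w <K>, the suffix after <K> is empty, so FOLLOW(<K>) ⊇ FOLLOW(<S>) = {$}; in <S>::=w p <L> <K>, the suffix after <K> is empty, so FOLLOW(<K>) ⊇ FOLLOW(<S>) = {$}. Thus FOLLOW(<K>) = {$}.
FOLLOW(<L>): in <S>::=w p <L> <K>, <L> is followed by <K> with FIRST {epsilon, p, s}; in <S>::=w p <L> <K>, the suffix after <L> is nullable, so FOLLOW(<L>) ⊇ FOLLOW(<S>) = {$}; in <K>::=s p s <L>, the suffix after <L> is empty, so FOLLOW(<L>) ⊇ FOLLOW(<K>) = {$}. Thus FOLLOW(<L>) = {$, p, s}.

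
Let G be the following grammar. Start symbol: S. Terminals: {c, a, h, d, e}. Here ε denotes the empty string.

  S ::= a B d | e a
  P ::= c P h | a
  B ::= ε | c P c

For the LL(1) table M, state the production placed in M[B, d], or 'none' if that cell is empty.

B ::= ε

FIRST(S) = {a, e}
FIRST(P) = {a, c}
FIRST(B) = {ε, c}
FOLLOW(S) includes $ since S is the start symbol.
FOLLOW(B): in S::=a B d, B is followed by d with FIRST {d}. Thus FOLLOW(B) = {d}.
For B ::= ε: FIRST(ε) = {ε}, so it goes in M[B, t] for t ∈ {}; since ε ∈ FIRST, also for every t ∈ FOLLOW(B) = {d}.
For B ::= c P c: FIRST(c P c) = {c}, so it goes in M[B, t] for t ∈ {c}.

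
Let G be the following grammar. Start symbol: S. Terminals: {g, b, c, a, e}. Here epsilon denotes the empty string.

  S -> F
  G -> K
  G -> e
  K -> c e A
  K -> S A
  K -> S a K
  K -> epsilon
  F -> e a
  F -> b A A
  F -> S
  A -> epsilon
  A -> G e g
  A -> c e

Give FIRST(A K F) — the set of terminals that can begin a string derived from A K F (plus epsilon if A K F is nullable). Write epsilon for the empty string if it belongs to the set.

{b, c, e}

FIRST(S): from S->F we get {b, e}. So FIRST(S) = {b, e}.
FIRST(K): from K->c e A we get {c}; from K->S A we get {b, e}; from K->S a K we get {b, e}; from K->epsilon we get {epsilon}. So FIRST(K) = {epsilon, b, c, e}.
FIRST(F): from F->e a we get {e}; from F->b A A we get {b}; from F->S we get {b, e}. So FIRST(F) = {b, e}.
FIRST(G): from G->K we get {epsilon, b, c, e}; from G->e we get {e}. So FIRST(G) = {epsilon, b, c, e}.
FIRST(A): from A->epsilon we get {epsilon}; from A->G e g we get {b, c, e}; from A->c e we get {c}. So FIRST(A) = {epsilon, b, c, e}.
FIRST(A K F): take FIRST of each symbol in turn, carrying on past any symbol whose FIRST contains epsilon; result {b, c, e}.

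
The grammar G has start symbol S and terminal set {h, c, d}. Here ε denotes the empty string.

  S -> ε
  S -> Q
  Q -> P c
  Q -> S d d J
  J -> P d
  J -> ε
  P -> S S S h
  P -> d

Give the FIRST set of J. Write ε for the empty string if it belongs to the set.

{ε, d, h}

FIRST(S): from S->ε we get {ε}; from S->Q we get {d, h}. So FIRST(S) = {ε, d, h}.
FIRST(P): from P->S S S h we get {d, h}; from P->d we get {d}. So FIRST(P) = {d, h}.
FIRST(Q): from Q->P c we get {d, h}; from Q->S d d J we get {d, h}. So FIRST(Q) = {d, h}.
FIRST(J): from J->P d we get {d, h}; from J->ε we get {ε}. So FIRST(J) = {ε, d, h}.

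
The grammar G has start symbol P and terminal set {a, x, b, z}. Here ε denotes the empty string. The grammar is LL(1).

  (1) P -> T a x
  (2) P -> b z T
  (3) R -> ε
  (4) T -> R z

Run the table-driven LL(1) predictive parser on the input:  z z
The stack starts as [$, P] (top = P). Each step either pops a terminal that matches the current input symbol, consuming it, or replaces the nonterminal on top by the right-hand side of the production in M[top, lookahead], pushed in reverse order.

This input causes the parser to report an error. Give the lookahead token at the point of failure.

z

step 1: stack=$ P  input=z z $  — expand P -> T a x
step 2: stack=$ x a T  input=z z $  — expand T -> R z
step 3: stack=$ x a z R  input=z z $  — expand R -> ε
step 4: stack=$ x a z  input=z z $  — match z
step 5: stack=$ x a  input=z $  — error: top is terminal a but lookahead is z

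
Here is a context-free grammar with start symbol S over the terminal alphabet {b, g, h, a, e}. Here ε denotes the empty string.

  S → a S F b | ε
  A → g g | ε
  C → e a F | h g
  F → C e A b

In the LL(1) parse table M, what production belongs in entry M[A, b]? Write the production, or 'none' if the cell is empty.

A → ε

FIRST(S) = {ε, a}
FIRST(A) = {ε, g}
FIRST(C) = {e, h}
FIRST(F) = {e, h}  (via C e A b)
FOLLOW(S) includes $ since S is the start symbol.
FOLLOW(A): in F→C e A b, A is followed by b with FIRST {b}. Thus FOLLOW(A) = {b}.
For A → g g: FIRST(g g) = {g}, so it goes in M[A, t] for t ∈ {g}.
For A → ε: FIRST(ε) = {ε}, so it goes in M[A, t] for t ∈ {}; since ε ∈ FIRST, also for every t ∈ FOLLOW(A) = {b}.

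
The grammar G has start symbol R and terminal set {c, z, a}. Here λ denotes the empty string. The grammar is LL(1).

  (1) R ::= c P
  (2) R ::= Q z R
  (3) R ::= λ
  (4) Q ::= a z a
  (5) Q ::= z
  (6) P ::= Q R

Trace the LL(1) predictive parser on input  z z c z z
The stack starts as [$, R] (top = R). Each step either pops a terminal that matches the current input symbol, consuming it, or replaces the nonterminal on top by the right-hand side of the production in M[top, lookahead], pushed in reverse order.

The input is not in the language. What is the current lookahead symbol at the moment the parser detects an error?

$

step 1: stack=$ R  input=z z c z z $  — expand R ::= Q z R
step 2: stack=$ R z Q  input=z z c z z $  — expand Q ::= z
step 3: stack=$ R z z  input=z z c z z $  — match z
step 4: stack=$ R z  input=z c z z $  — match z
step 5: stack=$ R  input=c z z $  — expand R ::= c P
step 6: stack=$ P c  input=c z z $  — match c
step 7: stack=$ P  input=z z $  — expand P ::= Q R
step 8: stack=$ R Q  input=z z $  — expand Q ::= z
step 9: stack=$ R z  input=z z $  — match z
step 10: stack=$ R  input=z $  — expand R ::= Q z R
step 11: stack=$ R z Q  input=z $  — expand Q ::= z
step 12: stack=$ R z z  input=z $  — match z
step 13: stack=$ R z  input=$  — error: top is terminal z but lookahead is $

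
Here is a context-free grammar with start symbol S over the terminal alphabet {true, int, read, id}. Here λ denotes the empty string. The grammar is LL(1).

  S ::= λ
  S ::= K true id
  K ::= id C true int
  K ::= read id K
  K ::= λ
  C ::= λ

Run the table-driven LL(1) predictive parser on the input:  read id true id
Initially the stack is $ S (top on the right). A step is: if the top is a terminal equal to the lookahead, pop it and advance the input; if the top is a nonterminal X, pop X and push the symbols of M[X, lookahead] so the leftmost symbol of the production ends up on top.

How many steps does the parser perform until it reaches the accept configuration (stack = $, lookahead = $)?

7

     Stack                Input              Action
  1  $ S                  read id true id $  expand S ::= K true id
  2  $ id true K          read id true id $  expand K ::= read id K
  3  $ id true K id read  read id true id $  match read
  4  $ id true K id       id true id $       match id
  5  $ id true K          true id $          expand K ::= λ
  6  $ id true            true id $          match true
  7  $ id                 id $               match id
Accept reached after 7 steps.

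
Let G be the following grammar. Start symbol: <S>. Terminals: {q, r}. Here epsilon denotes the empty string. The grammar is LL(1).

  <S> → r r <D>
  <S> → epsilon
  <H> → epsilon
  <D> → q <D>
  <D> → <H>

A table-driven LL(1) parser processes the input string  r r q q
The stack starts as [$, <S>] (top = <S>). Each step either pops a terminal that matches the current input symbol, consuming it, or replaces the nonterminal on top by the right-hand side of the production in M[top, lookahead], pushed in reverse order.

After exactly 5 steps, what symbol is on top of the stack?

step 1: stack=$ <S>  input=r r q q $  — expand <S> → r r <D>
step 2: stack=$ <D> r r  input=r r q q $  — match r
step 3: stack=$ <D> r  input=r q q $  — match r
step 4: stack=$ <D>  input=q q $  — expand <D> → q <D>
step 5: stack=$ <D> q  input=q q $  — match q
Stack after step 5: $ <D> (top = <D>).

<D>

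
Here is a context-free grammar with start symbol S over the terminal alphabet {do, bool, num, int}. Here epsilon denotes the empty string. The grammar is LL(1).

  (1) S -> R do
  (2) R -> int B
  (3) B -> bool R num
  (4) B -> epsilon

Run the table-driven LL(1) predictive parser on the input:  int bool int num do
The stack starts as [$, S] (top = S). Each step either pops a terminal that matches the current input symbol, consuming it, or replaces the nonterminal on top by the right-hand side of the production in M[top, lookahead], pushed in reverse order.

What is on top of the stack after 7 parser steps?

step 1: stack=$ S  input=int bool int num do $  — expand S -> R do
step 2: stack=$ do R  input=int bool int num do $  — expand R -> int B
step 3: stack=$ do B int  input=int bool int num do $  — match int
step 4: stack=$ do B  input=bool int num do $  — expand B -> bool R num
step 5: stack=$ do num R bool  input=bool int num do $  — match bool
step 6: stack=$ do num R  input=int num do $  — expand R -> int B
step 7: stack=$ do num B int  input=int num do $  — match int
Stack after step 7: $ do num B (top = B).

B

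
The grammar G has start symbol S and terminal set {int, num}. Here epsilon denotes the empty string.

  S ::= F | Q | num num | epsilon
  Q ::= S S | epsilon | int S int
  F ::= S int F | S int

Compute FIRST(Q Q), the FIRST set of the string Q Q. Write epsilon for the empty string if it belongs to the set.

FIRST(S): from S::=F we get {int, num}; from S::=Q we get {epsilon, int, num}; from S::=num num we get {num}; from S::=epsilon we get {epsilon}. So FIRST(S) = {epsilon, int, num}.
FIRST(Q): from Q::=S S we get {epsilon, int, num}; from Q::=epsilon we get {epsilon}; from Q::=int S int we get {int}. So FIRST(Q) = {epsilon, int, num}.
FIRST(F): from F::=S int F we get {int, num}; from F::=S int we get {int, num}. So FIRST(F) = {int, num}.
FIRST(Q Q): take FIRST of each symbol in turn, carrying on past any symbol whose FIRST contains epsilon; result {epsilon, int, num}.

{epsilon, int, num}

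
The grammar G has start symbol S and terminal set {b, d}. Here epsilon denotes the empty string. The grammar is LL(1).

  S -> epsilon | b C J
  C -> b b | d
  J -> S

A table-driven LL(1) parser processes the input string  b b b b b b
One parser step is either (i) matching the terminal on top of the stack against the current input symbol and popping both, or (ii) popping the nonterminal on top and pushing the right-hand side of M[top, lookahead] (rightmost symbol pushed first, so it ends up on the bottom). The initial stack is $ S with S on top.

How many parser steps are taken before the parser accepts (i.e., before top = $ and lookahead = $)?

13

      Stack    Input          Action
   1  $ S      b b b b b b $  expand S -> b C J
   2  $ J C b  b b b b b b $  match b
   3  $ J C    b b b b b $    expand C -> b b
   4  $ J b b  b b b b b $    match b
   5  $ J b    b b b b $      match b
   6  $ J      b b b $        expand J -> S
   7  $ S      b b b $        expand S -> b C J
   8  $ J C b  b b b $        match b
   9  $ J C    b b $          expand C -> b b
  10  $ J b b  b b $          match b
  11  $ J b    b $            match b
  12  $ J      $              expand J -> S
  13  $ S      $              expand S -> epsilon
Accept reached after 13 steps.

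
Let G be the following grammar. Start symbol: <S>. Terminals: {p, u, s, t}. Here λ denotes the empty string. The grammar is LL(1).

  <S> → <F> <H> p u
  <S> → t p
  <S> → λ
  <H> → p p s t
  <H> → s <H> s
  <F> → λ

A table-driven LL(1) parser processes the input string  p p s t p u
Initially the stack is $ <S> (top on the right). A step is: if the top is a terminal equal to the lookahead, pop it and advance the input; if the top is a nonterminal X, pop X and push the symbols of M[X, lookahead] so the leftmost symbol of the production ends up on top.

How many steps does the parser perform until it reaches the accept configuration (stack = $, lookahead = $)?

9

step 1: stack=$ <S>  input=p p s t p u $  — expand <S> → <F> <H> p u
step 2: stack=$ u p <H> <F>  input=p p s t p u $  — expand <F> → λ
step 3: stack=$ u p <H>  input=p p s t p u $  — expand <H> → p p s t
step 4: stack=$ u p t s p p  input=p p s t p u $  — match p
step 5: stack=$ u p t s p  input=p s t p u $  — match p
step 6: stack=$ u p t s  input=s t p u $  — match s
step 7: stack=$ u p t  input=t p u $  — match t
step 8: stack=$ u p  input=p u $  — match p
step 9: stack=$ u  input=u $  — match u
Accept reached after 9 steps.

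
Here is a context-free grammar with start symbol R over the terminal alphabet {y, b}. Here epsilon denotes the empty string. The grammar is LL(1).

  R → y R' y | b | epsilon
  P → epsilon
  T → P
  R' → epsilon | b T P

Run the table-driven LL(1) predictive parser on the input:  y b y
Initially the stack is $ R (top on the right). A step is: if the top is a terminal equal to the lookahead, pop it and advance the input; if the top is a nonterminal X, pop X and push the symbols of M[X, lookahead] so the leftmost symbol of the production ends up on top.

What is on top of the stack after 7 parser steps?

y

     Stack      Input    Action
  1  $ R        y b y $  expand R → y R' y
  2  $ y R' y   y b y $  match y
  3  $ y R'     b y $    expand R' → b T P
  4  $ y P T b  b y $    match b
  5  $ y P T    y $      expand T → P
  6  $ y P P    y $      expand P → epsilon
  7  $ y P      y $      expand P → epsilon
Stack after step 7: $ y (top = y).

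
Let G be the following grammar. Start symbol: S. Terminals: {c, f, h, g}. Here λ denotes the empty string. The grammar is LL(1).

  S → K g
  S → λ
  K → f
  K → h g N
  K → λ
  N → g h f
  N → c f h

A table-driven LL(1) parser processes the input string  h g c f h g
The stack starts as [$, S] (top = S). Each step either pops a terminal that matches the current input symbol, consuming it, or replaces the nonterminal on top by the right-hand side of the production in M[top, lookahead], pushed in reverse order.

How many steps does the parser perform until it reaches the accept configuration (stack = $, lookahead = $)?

step 1: stack=$ S  input=h g c f h g $  — expand S → K g
step 2: stack=$ g K  input=h g c f h g $  — expand K → h g N
step 3: stack=$ g N g h  input=h g c f h g $  — match h
step 4: stack=$ g N g  input=g c f h g $  — match g
step 5: stack=$ g N  input=c f h g $  — expand N → c f h
step 6: stack=$ g h f c  input=c f h g $  — match c
step 7: stack=$ g h f  input=f h g $  — match f
step 8: stack=$ g h  input=h g $  — match h
step 9: stack=$ g  input=g $  — match g
Accept reached after 9 steps.

9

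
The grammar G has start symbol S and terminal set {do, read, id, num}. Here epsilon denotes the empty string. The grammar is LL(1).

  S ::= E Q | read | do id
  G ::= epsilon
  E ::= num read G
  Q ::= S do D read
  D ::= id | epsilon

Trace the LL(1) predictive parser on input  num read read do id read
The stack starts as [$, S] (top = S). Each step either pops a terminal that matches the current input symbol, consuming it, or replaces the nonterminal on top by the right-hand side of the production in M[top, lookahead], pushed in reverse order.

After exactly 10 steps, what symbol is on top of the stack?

id

step 1: stack=$ S  input=num read read do id read $  — expand S ::= E Q
step 2: stack=$ Q E  input=num read read do id read $  — expand E ::= num read G
step 3: stack=$ Q G read num  input=num read read do id read $  — match num
step 4: stack=$ Q G read  input=read read do id read $  — match read
step 5: stack=$ Q G  input=read do id read $  — expand G ::= epsilon
step 6: stack=$ Q  input=read do id read $  — expand Q ::= S do D read
step 7: stack=$ read D do S  input=read do id read $  — expand S ::= read
step 8: stack=$ read D do read  input=read do id read $  — match read
step 9: stack=$ read D do  input=do id read $  — match do
step 10: stack=$ read D  input=id read $  — expand D ::= id
Stack after step 10: $ read id (top = id).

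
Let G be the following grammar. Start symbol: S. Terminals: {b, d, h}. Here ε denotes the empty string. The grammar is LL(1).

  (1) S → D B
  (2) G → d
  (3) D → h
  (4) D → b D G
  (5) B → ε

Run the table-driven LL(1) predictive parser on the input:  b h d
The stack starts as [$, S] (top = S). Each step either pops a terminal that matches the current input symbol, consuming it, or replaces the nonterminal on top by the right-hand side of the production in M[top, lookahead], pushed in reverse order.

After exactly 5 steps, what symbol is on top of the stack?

G

step 1: stack=$ S  input=b h d $  — expand S → D B
step 2: stack=$ B D  input=b h d $  — expand D → b D G
step 3: stack=$ B G D b  input=b h d $  — match b
step 4: stack=$ B G D  input=h d $  — expand D → h
step 5: stack=$ B G h  input=h d $  — match h
Stack after step 5: $ B G (top = G).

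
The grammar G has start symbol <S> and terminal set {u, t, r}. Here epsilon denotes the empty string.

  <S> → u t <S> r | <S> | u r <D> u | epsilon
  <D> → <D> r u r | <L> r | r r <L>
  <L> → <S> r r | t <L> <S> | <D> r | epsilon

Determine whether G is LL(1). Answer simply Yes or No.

No

FIRST(<S>) = {epsilon, u}
FIRST(<D>) = {r, t, u}
FIRST(<L>) = {epsilon, r, t, u}
FOLLOW(<S>) = {$, r, u}
FOLLOW(<D>) = {r, u}
FOLLOW(<L>) = {r, u}
Cell M[<D>, r] receives both <D> → <D> r u r and <D> → <L> r and <D> → r r <L> — the grammar is not LL(1).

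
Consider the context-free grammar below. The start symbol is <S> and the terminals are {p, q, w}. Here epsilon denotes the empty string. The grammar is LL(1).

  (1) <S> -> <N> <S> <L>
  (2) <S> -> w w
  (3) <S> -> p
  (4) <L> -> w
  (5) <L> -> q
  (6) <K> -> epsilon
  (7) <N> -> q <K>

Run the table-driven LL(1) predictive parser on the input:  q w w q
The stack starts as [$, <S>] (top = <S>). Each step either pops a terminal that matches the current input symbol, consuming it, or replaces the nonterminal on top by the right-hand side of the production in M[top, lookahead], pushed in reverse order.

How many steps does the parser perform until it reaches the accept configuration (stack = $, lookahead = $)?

9

     Stack            Input      Action
  1  $ <S>            q w w q $  expand <S> -> <N> <S> <L>
  2  $ <L> <S> <N>    q w w q $  expand <N> -> q <K>
  3  $ <L> <S> <K> q  q w w q $  match q
  4  $ <L> <S> <K>    w w q $    expand <K> -> epsilon
  5  $ <L> <S>        w w q $    expand <S> -> w w
  6  $ <L> w w        w w q $    match w
  7  $ <L> w          w q $      match w
  8  $ <L>            q $        expand <L> -> q
  9  $ q              q $        match q
Accept reached after 9 steps.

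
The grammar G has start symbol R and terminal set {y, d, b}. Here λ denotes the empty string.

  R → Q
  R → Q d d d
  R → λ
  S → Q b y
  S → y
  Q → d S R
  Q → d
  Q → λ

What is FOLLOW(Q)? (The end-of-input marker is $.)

{$, b, d}

FIRST(Q) = {λ, d}
FIRST(R) = {λ, d}  (via Q, Q d d d)
FIRST(S) = {b, d, y}  (via Q b y)
FOLLOW(R) includes $ since R is the start symbol.
FOLLOW(R): in Q→d S R, the suffix after R is empty, so FOLLOW(R) ⊇ FOLLOW(Q) = {$, b, d}. Thus FOLLOW(R) = {$, b, d}.
FOLLOW(Q): in R→Q, the suffix after Q is empty, so FOLLOW(Q) ⊇ FOLLOW(R) = {$, b, d}; in R→Q d d d, Q is followed by d d d with FIRST {d}; in S→Q b y, Q is followed by b y with FIRST {b}. Thus FOLLOW(Q) = {$, b, d}.
FOLLOW(S): in Q→d S R, S is followed by R with FIRST {λ, d}; in Q→d S R, the suffix after S is nullable, so FOLLOW(S) ⊇ FOLLOW(Q) = {$, b, d}. Thus FOLLOW(S) = {$, b, d}.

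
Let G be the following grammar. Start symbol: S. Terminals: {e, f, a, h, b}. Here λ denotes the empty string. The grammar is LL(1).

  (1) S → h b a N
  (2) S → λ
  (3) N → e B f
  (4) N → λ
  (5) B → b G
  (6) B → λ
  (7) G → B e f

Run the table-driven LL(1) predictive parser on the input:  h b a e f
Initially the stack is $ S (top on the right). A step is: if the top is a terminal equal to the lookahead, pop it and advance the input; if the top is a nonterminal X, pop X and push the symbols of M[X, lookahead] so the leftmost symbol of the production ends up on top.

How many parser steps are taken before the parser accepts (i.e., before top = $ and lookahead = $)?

     Stack      Input        Action
  1  $ S        h b a e f $  expand S → h b a N
  2  $ N a b h  h b a e f $  match h
  3  $ N a b    b a e f $    match b
  4  $ N a      a e f $      match a
  5  $ N        e f $        expand N → e B f
  6  $ f B e    e f $        match e
  7  $ f B      f $          expand B → λ
  8  $ f        f $          match f
Accept reached after 8 steps.

8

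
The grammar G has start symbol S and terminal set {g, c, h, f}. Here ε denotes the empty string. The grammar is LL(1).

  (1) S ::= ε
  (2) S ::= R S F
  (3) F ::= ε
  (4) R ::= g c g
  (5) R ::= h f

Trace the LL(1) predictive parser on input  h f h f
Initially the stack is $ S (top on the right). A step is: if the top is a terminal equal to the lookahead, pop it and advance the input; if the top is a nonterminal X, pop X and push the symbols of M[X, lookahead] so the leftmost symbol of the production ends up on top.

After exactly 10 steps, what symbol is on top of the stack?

      Stack        Input      Action
   1  $ S          h f h f $  expand S ::= R S F
   2  $ F S R      h f h f $  expand R ::= h f
   3  $ F S f h    h f h f $  match h
   4  $ F S f      f h f $    match f
   5  $ F S        h f $      expand S ::= R S F
   6  $ F F S R    h f $      expand R ::= h f
   7  $ F F S f h  h f $      match h
   8  $ F F S f    f $        match f
   9  $ F F S      $          expand S ::= ε
  10  $ F F        $          expand F ::= ε
Stack after step 10: $ F (top = F).

F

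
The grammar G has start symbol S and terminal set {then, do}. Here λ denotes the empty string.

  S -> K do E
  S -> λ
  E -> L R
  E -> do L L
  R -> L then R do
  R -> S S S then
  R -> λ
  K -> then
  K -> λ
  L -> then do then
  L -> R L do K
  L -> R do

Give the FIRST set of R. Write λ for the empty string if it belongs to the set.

FIRST(K): from K->then we get {then}; from K->λ we get {λ}. So FIRST(K) = {λ, then}.
FIRST(S): from S->K do E we get {do, then}; from S->λ we get {λ}. So FIRST(S) = {λ, do, then}.
FIRST(E): from E->L R we get {do, then}; from E->do L L we get {do}. So FIRST(E) = {do, then}.
FIRST(R): from R->L then R do we get {do, then}; from R->S S S then we get {do, then}; from R->λ we get {λ}. So FIRST(R) = {λ, do, then}.
FIRST(L): from L->then do then we get {then}; from L->R L do K we get {do, then}; from L->R do we get {do, then}. So FIRST(L) = {do, then}.

{λ, do, then}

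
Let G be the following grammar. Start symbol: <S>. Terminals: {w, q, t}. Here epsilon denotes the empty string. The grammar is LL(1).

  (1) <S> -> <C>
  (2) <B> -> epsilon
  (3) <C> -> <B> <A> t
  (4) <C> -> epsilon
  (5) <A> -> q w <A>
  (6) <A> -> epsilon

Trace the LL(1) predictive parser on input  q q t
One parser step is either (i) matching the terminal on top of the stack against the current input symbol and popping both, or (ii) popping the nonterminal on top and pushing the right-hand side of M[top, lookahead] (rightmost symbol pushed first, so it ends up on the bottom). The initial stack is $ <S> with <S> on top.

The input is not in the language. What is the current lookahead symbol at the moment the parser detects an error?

     Stack        Input    Action
  1  $ <S>        q q t $  expand <S> -> <C>
  2  $ <C>        q q t $  expand <C> -> <B> <A> t
  3  $ t <A> <B>  q q t $  expand <B> -> epsilon
  4  $ t <A>      q q t $  expand <A> -> q w <A>
  5  $ t <A> w q  q q t $  match q
  6  $ t <A> w    q t $    error: top is terminal w but lookahead is q

q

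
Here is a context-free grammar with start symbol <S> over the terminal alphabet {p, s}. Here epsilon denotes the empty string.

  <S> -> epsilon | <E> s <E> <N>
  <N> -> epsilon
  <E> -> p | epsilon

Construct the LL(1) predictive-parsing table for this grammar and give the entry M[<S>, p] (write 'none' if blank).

<S> -> <E> s <E> <N>

FIRST(<N>): from <N>->epsilon we get {epsilon}. So FIRST(<N>) = {epsilon}.
FIRST(<E>): from <E>->p we get {p}; from <E>->epsilon we get {epsilon}. So FIRST(<E>) = {epsilon, p}.
FIRST(<S>): from <S>->epsilon we get {epsilon}; from <S>-><E> s <E> <N> we get {p, s}. So FIRST(<S>) = {epsilon, p, s}.
FOLLOW(<S>) includes $ since <S> is the start symbol.
FOLLOW(<S>): <S> appears on no right-hand side. Thus FOLLOW(<S>) = {$}.
For <S> -> epsilon: FIRST(epsilon) = {epsilon}, so it goes in M[<S>, t] for t ∈ {}; since epsilon ∈ FIRST, also for every t ∈ FOLLOW(<S>) = {$}.
For <S> -> <E> s <E> <N>: FIRST(<E> s <E> <N>) = {p, s}, so it goes in M[<S>, t] for t ∈ {p, s}.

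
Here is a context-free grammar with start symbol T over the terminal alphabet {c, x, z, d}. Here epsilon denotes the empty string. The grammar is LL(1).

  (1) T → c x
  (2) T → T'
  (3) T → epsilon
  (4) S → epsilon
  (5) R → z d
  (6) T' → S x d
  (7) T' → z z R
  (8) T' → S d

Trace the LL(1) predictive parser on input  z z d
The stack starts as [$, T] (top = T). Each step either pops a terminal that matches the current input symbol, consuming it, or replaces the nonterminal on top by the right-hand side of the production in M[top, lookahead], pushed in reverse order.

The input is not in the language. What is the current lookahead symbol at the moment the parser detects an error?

     Stack    Input    Action
  1  $ T      z z d $  expand T → T'
  2  $ T'     z z d $  expand T' → z z R
  3  $ R z z  z z d $  match z
  4  $ R z    z d $    match z
  5  $ R      d $      error: M[R, d] is empty

d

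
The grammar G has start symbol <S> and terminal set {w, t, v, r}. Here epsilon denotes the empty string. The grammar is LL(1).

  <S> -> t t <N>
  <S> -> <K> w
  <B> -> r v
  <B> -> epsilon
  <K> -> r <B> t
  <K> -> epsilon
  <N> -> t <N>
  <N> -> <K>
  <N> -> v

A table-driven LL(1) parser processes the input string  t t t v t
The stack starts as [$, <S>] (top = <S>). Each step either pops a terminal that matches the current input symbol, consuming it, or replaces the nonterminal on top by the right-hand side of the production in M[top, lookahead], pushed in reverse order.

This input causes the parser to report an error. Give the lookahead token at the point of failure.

     Stack      Input        Action
  1  $ <S>      t t t v t $  expand <S> -> t t <N>
  2  $ <N> t t  t t t v t $  match t
  3  $ <N> t    t t v t $    match t
  4  $ <N>      t v t $      expand <N> -> t <N>
  5  $ <N> t    t v t $      match t
  6  $ <N>      v t $        expand <N> -> v
  7  $ v        v t $        match v
  8  $          t $          error: stack empty but input remains

t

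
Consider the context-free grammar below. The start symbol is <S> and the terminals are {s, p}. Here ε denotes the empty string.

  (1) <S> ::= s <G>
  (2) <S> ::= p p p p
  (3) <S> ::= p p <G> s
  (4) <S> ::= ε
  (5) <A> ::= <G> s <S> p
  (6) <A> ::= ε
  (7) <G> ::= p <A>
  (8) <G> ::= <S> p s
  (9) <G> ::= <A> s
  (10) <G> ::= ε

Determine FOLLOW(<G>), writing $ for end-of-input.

{$, p, s}

FIRST(<S>): from <S>::=s <G> we get {s}; from <S>::=p p p p we get {p}; from <S>::=p p <G> s we get {p}; from <S>::=ε we get {ε}. So FIRST(<S>) = {ε, p, s}.
FIRST(<A>): from <A>::=<G> s <S> p we get {p, s}; from <A>::=ε we get {ε}. So FIRST(<A>) = {ε, p, s}.
FIRST(<G>): from <G>::=p <A> we get {p}; from <G>::=<S> p s we get {p, s}; from <G>::=<A> s we get {p, s}; from <G>::=ε we get {ε}. So FIRST(<G>) = {ε, p, s}.
FOLLOW(<S>) includes $ since <S> is the start symbol.
FOLLOW(<S>): in <A>::=<G> s <S> p, <S> is followed by p with FIRST {p}; in <G>::=<S> p s, <S> is followed by p s with FIRST {p}. Thus FOLLOW(<S>) = {$, p}.
FOLLOW(<G>): in <S>::=s <G>, the suffix after <G> is empty, so FOLLOW(<G>) ⊇ FOLLOW(<S>) = {$, p}; in <S>::=p p <G> s, <G> is followed by s with FIRST {s}; in <A>::=<G> s <S> p, <G> is followed by s <S> p with FIRST {s}. Thus FOLLOW(<G>) = {$, p, s}.
FOLLOW(<A>): in <G>::=p <A>, the suffix after <A> is empty, so FOLLOW(<A>) ⊇ FOLLOW(<G>) = {$, p, s}; in <G>::=<A> s, <A> is followed by s with FIRST {s}. Thus FOLLOW(<A>) = {$, p, s}.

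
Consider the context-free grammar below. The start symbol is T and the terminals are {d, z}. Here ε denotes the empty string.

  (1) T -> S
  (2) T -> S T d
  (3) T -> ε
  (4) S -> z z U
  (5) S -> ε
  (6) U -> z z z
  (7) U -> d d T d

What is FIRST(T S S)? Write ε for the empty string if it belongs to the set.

{ε, d, z}

FIRST(S) = {ε, z}
FIRST(U) = {d, z}
FIRST(T) = {ε, d, z}  (via S, S T d)
FIRST(T S S): take FIRST of each symbol in turn, carrying on past any symbol whose FIRST contains ε; result {ε, d, z}.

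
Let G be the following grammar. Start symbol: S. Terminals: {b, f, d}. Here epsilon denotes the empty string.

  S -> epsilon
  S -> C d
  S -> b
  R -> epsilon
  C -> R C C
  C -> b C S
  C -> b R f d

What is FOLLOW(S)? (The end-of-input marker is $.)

{$, b, d}

FIRST(R) = {epsilon}
FIRST(C) = {b}  (via R C C)
FIRST(S) = {epsilon, b}  (via C d)
FOLLOW(S) includes $ since S is the start symbol.
FOLLOW(R): in C->R C C, R is followed by C C with FIRST {b}; in C->b R f d, R is followed by f d with FIRST {f}. Thus FOLLOW(R) = {b, f}.
FOLLOW(C): in S->C d, C is followed by d with FIRST {d}; in C->R C C (occurrence 1), C is followed by C with FIRST {b}; in C->R C C (occurrence 2), the suffix after C is empty (adds nothing new); in C->b C S, C is followed by S with FIRST {epsilon, b}; in C->b C S, the suffix after C is nullable (adds nothing new). Thus FOLLOW(C) = {b, d}.
FOLLOW(S): in C->b C S, the suffix after S is empty, so FOLLOW(S) ⊇ FOLLOW(C) = {b, d}. Thus FOLLOW(S) = {$, b, d}.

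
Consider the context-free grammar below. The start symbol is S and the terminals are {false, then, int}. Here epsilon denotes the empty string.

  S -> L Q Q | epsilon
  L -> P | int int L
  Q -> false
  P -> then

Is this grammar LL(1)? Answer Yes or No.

Yes

FIRST(S) = {epsilon, int, then}
FIRST(L) = {int, then}
FIRST(Q) = {false}
FIRST(P) = {then}
FOLLOW(S) = {$}
FOLLOW(L) = {false}
FOLLOW(Q) = {$, false}
FOLLOW(P) = {false}
Each cell of M receives at most one production.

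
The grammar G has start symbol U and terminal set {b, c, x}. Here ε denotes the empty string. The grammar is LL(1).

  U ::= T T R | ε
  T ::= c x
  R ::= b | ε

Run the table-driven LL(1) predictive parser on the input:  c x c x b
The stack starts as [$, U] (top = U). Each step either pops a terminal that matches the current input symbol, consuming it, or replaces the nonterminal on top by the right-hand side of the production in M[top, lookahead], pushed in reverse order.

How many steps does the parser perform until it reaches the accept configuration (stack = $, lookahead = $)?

     Stack      Input        Action
  1  $ U        c x c x b $  expand U ::= T T R
  2  $ R T T    c x c x b $  expand T ::= c x
  3  $ R T x c  c x c x b $  match c
  4  $ R T x    x c x b $    match x
  5  $ R T      c x b $      expand T ::= c x
  6  $ R x c    c x b $      match c
  7  $ R x      x b $        match x
  8  $ R        b $          expand R ::= b
  9  $ b        b $          match b
Accept reached after 9 steps.

9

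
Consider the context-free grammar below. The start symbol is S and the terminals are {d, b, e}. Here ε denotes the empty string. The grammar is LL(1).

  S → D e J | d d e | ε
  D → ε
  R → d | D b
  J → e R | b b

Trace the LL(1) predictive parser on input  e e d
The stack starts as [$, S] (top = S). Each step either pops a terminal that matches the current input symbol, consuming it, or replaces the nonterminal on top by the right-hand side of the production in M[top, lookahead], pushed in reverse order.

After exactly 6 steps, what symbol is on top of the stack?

d

     Stack    Input    Action
  1  $ S      e e d $  expand S → D e J
  2  $ J e D  e e d $  expand D → ε
  3  $ J e    e e d $  match e
  4  $ J      e d $    expand J → e R
  5  $ R e    e d $    match e
  6  $ R      d $      expand R → d
Stack after step 6: $ d (top = d).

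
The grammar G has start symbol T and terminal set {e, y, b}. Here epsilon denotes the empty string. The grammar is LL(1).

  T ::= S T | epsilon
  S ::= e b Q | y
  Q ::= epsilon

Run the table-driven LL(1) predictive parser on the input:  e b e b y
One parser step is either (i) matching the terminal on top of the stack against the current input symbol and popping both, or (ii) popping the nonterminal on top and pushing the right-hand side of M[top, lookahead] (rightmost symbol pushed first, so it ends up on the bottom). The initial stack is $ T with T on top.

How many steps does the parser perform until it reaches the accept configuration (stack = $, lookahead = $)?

step 1: stack=$ T  input=e b e b y $  — expand T ::= S T
step 2: stack=$ T S  input=e b e b y $  — expand S ::= e b Q
step 3: stack=$ T Q b e  input=e b e b y $  — match e
step 4: stack=$ T Q b  input=b e b y $  — match b
step 5: stack=$ T Q  input=e b y $  — expand Q ::= epsilon
step 6: stack=$ T  input=e b y $  — expand T ::= S T
step 7: stack=$ T S  input=e b y $  — expand S ::= e b Q
step 8: stack=$ T Q b e  input=e b y $  — match e
step 9: stack=$ T Q b  input=b y $  — match b
step 10: stack=$ T Q  input=y $  — expand Q ::= epsilon
step 11: stack=$ T  input=y $  — expand T ::= S T
step 12: stack=$ T S  input=y $  — expand S ::= y
step 13: stack=$ T y  input=y $  — match y
step 14: stack=$ T  input=$  — expand T ::= epsilon
Accept reached after 14 steps.

14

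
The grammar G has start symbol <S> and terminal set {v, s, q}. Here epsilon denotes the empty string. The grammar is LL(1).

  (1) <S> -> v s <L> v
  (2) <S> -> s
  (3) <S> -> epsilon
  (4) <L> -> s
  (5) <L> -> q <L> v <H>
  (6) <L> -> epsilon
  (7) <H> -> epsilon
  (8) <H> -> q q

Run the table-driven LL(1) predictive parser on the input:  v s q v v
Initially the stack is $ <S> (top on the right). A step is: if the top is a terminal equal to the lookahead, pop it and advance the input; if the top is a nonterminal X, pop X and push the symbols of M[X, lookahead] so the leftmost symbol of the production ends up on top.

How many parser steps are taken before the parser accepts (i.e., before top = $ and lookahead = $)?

step 1: stack=$ <S>  input=v s q v v $  — expand <S> -> v s <L> v
step 2: stack=$ v <L> s v  input=v s q v v $  — match v
step 3: stack=$ v <L> s  input=s q v v $  — match s
step 4: stack=$ v <L>  input=q v v $  — expand <L> -> q <L> v <H>
step 5: stack=$ v <H> v <L> q  input=q v v $  — match q
step 6: stack=$ v <H> v <L>  input=v v $  — expand <L> -> epsilon
step 7: stack=$ v <H> v  input=v v $  — match v
step 8: stack=$ v <H>  input=v $  — expand <H> -> epsilon
step 9: stack=$ v  input=v $  — match v
Accept reached after 9 steps.

9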